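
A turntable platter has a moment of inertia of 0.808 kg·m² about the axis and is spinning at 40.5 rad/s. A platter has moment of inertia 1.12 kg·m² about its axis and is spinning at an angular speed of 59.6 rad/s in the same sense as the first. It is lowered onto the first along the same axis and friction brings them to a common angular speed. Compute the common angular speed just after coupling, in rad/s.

|ω_f| ≈ 51.6 rad/s

The coupling torques are internal; angular momentum about the shared axis is conserved.
Taking A's sense as positive: L = (0.8080)(40.5) + (1.120)(59.6) = 99.48 kg·m²·rad/s.
Combined I = 0.8080 + 1.120 = 1.928 kg·m².
ω_f = L / I = 99.48 / 1.928 = 51.60 rad/s.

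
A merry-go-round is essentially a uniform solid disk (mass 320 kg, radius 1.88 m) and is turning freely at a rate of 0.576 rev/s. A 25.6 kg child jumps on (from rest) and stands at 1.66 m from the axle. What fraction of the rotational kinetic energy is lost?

No external torque acts about the axle; L_before = L_after.
I_p = ½(320)(1.88)² = 565.5 kg·m².
Added inertia Σmr² = (25.6)(1.66)² = 70.54 kg·m²; I_f = 565.5 + 70.54 = 636.0 kg·m².
ω_f = I_p ω_i / I_f = (565.5)(0.576) / 636.0 = 0.5121 rev/s.
KE_i = ½(565.5)(3.619 rad/s)² = 3703 J; KE_f = ½(636.0)(3.218)² = 3293 J.
Fraction lost = 0.1109.

fraction ≈ 0.111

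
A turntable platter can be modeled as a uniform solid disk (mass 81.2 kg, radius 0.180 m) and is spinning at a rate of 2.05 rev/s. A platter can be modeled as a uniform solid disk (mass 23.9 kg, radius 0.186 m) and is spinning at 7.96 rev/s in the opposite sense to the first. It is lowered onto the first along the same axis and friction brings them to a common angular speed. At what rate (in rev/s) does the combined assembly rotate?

|ω_f| ≈ 0.344 rev/s

No external torque acts about the common axis, so total angular momentum is conserved.
Moments of inertia: I_A = ½(81.2)(0.180)² = 1.315 kg·m²; I_B = ½(23.9)(0.186)² = 0.4134 kg·m².
Taking A's sense as positive: L = (1.315)(2.05) − (0.4134)(7.96) = -0.5942 kg·m²·rev/s.
Combined I = 1.315 + 0.4134 = 1.729 kg·m².
ω_f = L / I = -0.5942 / 1.729 = -0.3437 rev/s.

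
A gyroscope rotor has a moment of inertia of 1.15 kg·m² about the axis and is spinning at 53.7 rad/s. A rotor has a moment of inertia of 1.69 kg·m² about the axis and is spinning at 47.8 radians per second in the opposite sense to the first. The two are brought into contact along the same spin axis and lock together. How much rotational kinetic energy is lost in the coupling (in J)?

ΔKE lost ≈ 3530 J

No external torque acts about the common axis, so total angular momentum is conserved.
Taking A's sense as positive: L = (1.150)(53.7) − (1.690)(47.8) = -19.03 kg·m²·rad/s.
Combined I = 1.150 + 1.690 = 2.840 kg·m².
ω_f = L / I = -19.03 / 2.840 = -6.700 rad/s.
KE_i = ½ΣIω² = 3589 J; KE_f = ½(2.840)(6.700)² = 63.74 J.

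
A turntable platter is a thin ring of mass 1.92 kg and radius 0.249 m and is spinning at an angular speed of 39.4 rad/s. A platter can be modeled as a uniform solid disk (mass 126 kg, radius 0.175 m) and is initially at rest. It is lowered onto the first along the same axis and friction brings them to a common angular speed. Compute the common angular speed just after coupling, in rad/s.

|ω_f| ≈ 2.29 rad/s

No external torque acts about the common axis, so total angular momentum is conserved.
Moments of inertia: I_A = (1.92)(0.249)² = 0.1190 kg·m²; I_B = ½(126)(0.175)² = 1.929 kg·m².
Taking A's sense as positive: L = (0.1190)(39.4) = 4.690 kg·m²·rad/s.
Combined I = 0.1190 + 1.929 = 2.048 kg·m².
ω_f = L / I = 4.690 / 2.048 = 2.290 rad/s.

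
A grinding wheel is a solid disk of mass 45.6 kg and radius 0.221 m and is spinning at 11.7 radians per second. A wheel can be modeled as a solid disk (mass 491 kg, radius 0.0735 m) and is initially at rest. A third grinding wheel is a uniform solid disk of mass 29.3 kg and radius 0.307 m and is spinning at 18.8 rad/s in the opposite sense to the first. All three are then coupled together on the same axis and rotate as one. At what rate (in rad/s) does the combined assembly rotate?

No external torque acts about the common axis, so total angular momentum is conserved.
Moments of inertia: I_A = ½(45.6)(0.221)² = 1.114 kg·m²; I_B = ½(491)(0.0735)² = 1.326 kg·m²; I_C = ½(29.3)(0.307)² = 1.381 kg·m².
Taking A's sense as positive: L = (1.114)(11.7) − (1.381)(18.8) = -12.93 kg·m²·rad/s.
Combined I = 1.114 + 1.326 + 1.381 = 3.821 kg·m².
ω_f = L / I = -12.93 / 3.821 = -3.384 rad/s.

|ω_f| ≈ 3.38 rad/s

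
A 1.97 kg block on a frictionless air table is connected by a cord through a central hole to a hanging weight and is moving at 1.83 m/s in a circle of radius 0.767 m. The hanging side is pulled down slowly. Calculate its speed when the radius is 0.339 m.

v₂ ≈ 4.14 m/s

Central (radial) force ⇒ zero torque about the center ⇒ m v r is constant.
v₂ = v₁ r₁ / r₂ = (1.83)(0.767) / (0.339) = 4.140 m/s.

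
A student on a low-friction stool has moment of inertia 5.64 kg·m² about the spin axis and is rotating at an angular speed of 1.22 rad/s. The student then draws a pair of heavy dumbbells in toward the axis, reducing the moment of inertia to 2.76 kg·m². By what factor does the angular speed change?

Angular momentum about the spin axis is conserved since the torque about it is zero.
ω₂/ω₁ = I₁/I₂ = 5.640 / 2.760 = 2.043.

ω₂/ω₁ ≈ 2.04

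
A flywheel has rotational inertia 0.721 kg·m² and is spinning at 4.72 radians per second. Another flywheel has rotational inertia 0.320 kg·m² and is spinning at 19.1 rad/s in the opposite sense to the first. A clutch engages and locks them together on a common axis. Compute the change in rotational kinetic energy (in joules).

ΔKE ≈ -62.9 J

The coupling torques are internal; angular momentum about the shared axis is conserved.
Taking A's sense as positive: L = (0.7210)(4.72) − (0.3200)(19.1) = -2.709 kg·m²·rad/s.
Combined I = 0.7210 + 0.3200 = 1.041 kg·m².
ω_f = L / I = -2.709 / 1.041 = -2.602 rad/s.
KE_i = ½ΣIω² = 66.40 J; KE_f = ½(1.041)(2.602)² = 3.525 J.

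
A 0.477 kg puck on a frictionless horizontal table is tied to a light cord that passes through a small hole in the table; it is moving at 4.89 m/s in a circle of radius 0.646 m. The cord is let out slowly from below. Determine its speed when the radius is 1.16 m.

v₂ ≈ 2.72 m/s

The only horizontal force on the mass is along the cord (radial), so it exerts no torque about the hole and angular momentum m v r is conserved.
v₂ = v₁ r₁ / r₂ = (4.89)(0.646) / (1.16) = 2.723 m/s.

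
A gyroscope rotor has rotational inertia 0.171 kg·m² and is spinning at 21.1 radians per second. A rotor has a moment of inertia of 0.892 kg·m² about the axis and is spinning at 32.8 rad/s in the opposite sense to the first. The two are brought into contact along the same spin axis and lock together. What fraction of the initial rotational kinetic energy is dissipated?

fraction ≈ 0.402

No external torque acts about the common axis, so total angular momentum is conserved.
Taking A's sense as positive: L = (0.1710)(21.1) − (0.8920)(32.8) = -25.65 kg·m²·rad/s.
Combined I = 0.1710 + 0.8920 = 1.063 kg·m².
ω_f = L / I = -25.65 / 1.063 = -24.13 rad/s.
KE_i = ½ΣIω² = 517.9 J; KE_f = ½(1.063)(24.13)² = 309.5 J.
Fraction dissipated = (KE_i − KE_f)/KE_i = 0.4025.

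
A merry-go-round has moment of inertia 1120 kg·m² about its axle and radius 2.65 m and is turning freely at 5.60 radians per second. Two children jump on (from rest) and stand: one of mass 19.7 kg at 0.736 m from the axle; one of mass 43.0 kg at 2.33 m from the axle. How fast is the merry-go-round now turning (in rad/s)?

ω_f ≈ 4.60 rad/s

No external torque acts about the axle; L_before = L_after.
Added inertia Σmr² = (19.7)(0.736)² + (43.0)(2.33)² = 244.1 kg·m²; I_f = 1120 + 244.1 = 1364 kg·m².
ω_f = I_p ω_i / I_f = (1120)(5.60) / 1364 = 4.598 rad/s.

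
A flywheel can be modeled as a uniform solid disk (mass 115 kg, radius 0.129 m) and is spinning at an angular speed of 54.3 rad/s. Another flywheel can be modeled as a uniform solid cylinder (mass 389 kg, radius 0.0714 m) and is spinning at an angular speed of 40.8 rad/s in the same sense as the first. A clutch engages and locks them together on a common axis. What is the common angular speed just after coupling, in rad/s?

No external torque acts about the common axis, so total angular momentum is conserved.
Moments of inertia: I_A = ½(115)(0.129)² = 0.9569 kg·m²; I_B = ½(389)(0.0714)² = 0.9916 kg·m².
Taking A's sense as positive: L = (0.9569)(54.3) + (0.9916)(40.8) = 92.41 kg·m²·rad/s.
Combined I = 0.9569 + 0.9916 = 1.948 kg·m².
ω_f = L / I = 92.41 / 1.948 = 47.43 rad/s.

|ω_f| ≈ 47.4 rad/s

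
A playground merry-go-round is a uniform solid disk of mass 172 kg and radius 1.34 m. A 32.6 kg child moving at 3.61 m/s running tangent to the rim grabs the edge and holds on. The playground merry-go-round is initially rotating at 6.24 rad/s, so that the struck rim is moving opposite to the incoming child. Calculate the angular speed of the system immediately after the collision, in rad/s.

The axle reaction passes through the axle and exerts no torque about it; angular momentum about the axle is conserved through the impact.
I_p = ½(172)(1.34)² = 154.4 kg·m². Taking the sense of the child's angular momentum as positive, L_{child} = m v R = (32.6)(3.61)(1.34) = 157.7 kg·m²/s.
L_i = −I_p ω_p + m v R = −(154.4)(6.24) + 157.7 = -805.9 kg·m²/s.
After sticking, I_f = I_p + m R² = 154.4 + (32.6)(1.34)² = 213.0 kg·m².
ω_f = L_i / I_f = -805.9 / 213.0 = -3.784 rad/s.

|ω_f| ≈ 3.78 rad/s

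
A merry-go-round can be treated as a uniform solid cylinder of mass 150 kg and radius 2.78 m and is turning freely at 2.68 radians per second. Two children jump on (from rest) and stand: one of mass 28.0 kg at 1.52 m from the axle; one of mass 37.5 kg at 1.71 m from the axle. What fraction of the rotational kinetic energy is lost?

No external torque acts about the axle; L_before = L_after.
I_p = ½(150)(2.78)² = 579.6 kg·m².
Added inertia Σmr² = (28.0)(1.52)² + (37.5)(1.71)² = 174.3 kg·m²; I_f = 579.6 + 174.3 = 754.0 kg·m².
ω_f = I_p ω_i / I_f = (579.6)(2.68) / 754.0 = 2.060 rad/s.
KE_i = ½(579.6)(2.680 rad/s)² = 2082 J; KE_f = ½(754.0)(2.060)² = 1600 J.
Fraction lost = 0.2312.

fraction ≈ 0.231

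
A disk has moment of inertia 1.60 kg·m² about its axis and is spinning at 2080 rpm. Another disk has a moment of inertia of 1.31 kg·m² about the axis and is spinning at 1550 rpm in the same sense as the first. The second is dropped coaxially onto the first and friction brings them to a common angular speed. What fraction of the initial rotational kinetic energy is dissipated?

The coupling torques are internal; angular momentum about the shared axis is conserved.
Taking A's sense as positive: L = (1.600)(2080) + (1.310)(1550) = 5358 kg·m²·rpm.
Combined I = 1.600 + 1.310 = 2.910 kg·m².
ω_f = L / I = 5358 / 2.910 = 1841 rpm.
KE_i = ½ΣIω² = 55210 J; KE_f = ½(2.910)(192.8)² = 54100 J.
Fraction dissipated = (KE_i − KE_f)/KE_i = 0.02009.

fraction ≈ 0.0201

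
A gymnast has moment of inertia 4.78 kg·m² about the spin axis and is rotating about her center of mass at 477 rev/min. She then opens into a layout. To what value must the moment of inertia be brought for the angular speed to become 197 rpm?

I₂ ≈ 11.6 kg·m²

Angular momentum about the spin axis is conserved since the torque about it is zero.
I₂ = I₁ω₁ / ω₂ = (4.78)(477) / (197) = 11.57 kg·m².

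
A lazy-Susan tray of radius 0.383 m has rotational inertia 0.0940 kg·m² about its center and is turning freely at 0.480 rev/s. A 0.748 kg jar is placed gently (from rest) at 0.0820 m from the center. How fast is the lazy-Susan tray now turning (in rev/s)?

No external torque acts about the center; L_before = L_after.
Added inertia Σmr² = (0.748)(0.0820)² = 0.005030 kg·m²; I_f = 0.09400 + 0.005030 = 0.09903 kg·m².
ω_f = I_p ω_i / I_f = (0.09400)(0.480) / 0.09903 = 0.4556 rev/s.

ω_f ≈ 0.456 rev/s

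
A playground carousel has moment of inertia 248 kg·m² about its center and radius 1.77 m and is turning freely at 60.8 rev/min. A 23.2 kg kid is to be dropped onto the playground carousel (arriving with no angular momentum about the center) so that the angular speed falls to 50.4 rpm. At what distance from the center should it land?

The added mass arrives with no angular momentum about the center, and any external torque about the center is negligible, so the system's angular momentum is conserved.
I_p ω_i = (I_p + m r²) ω_f ⇒ m r² = I_p(ω_i/ω_f − 1) = 248.0(60.8/50.4 − 1) = 51.17 kg·m².
r = √(51.17/23.2) = 1.485 m.

r ≈ 1.49 m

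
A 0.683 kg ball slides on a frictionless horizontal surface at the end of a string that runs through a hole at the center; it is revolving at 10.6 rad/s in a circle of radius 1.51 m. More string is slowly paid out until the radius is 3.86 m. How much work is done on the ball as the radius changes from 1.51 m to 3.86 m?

W ≈ -74.1 J

The constraining force is radial, so m r² ω about the center is conserved.
ω₂ = ω₁ (r₁/r₂)² = (10.6)(1.51/3.86)² = 1.622 rad/s.
W = ΔKE = ½m(v₂² − v₁²) = -74.10 J.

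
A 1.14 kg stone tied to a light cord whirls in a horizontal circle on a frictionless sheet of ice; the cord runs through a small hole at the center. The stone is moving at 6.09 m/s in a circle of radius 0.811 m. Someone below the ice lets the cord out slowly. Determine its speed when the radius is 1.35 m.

v₂ ≈ 3.66 m/s

Central (radial) force ⇒ zero torque about the center ⇒ m v r is constant.
v₂ = v₁ r₁ / r₂ = (6.09)(0.811) / (1.35) = 3.659 m/s.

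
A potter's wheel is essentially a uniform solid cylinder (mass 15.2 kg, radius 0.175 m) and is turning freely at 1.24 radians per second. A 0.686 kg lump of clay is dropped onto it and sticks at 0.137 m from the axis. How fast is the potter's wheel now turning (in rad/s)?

ω_f ≈ 1.17 rad/s

No external torque acts about the axis; L_before = L_after.
I_p = ½(15.2)(0.175)² = 0.2327 kg·m².
Added inertia Σmr² = (0.686)(0.137)² = 0.01288 kg·m²; I_f = 0.2327 + 0.01288 = 0.2456 kg·m².
ω_f = I_p ω_i / I_f = (0.2327)(1.24) / 0.2456 = 1.175 rad/s.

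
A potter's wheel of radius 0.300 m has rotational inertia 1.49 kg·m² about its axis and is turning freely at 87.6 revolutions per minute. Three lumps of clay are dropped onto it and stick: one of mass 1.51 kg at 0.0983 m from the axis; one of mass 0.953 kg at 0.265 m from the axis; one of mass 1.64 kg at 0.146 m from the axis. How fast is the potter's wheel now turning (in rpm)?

The added mass arrives with no angular momentum about the axis, and any external torque about the axis is negligible, so the system's angular momentum is conserved.
Added inertia Σmr² = (1.51)(0.0983)² + (0.953)(0.265)² + (1.64)(0.146)² = 0.1165 kg·m²; I_f = 1.490 + 0.1165 = 1.606 kg·m².
ω_f = I_p ω_i / I_f = (1.490)(87.6) / 1.606 = 81.25 rpm.

ω_f ≈ 81.2 rpm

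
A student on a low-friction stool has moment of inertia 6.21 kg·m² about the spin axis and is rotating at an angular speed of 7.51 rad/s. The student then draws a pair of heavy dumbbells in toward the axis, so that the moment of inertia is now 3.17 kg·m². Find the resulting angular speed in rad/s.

ω₂ ≈ 14.7 rad/s

With no external torque about the axis, L is conserved: I₁ω₁ = I₂ω₂.
ω₂ = I₁ω₁ / I₂ = (6.210)(7.51 rad/s) / (3.170) = 14.71 rad/s.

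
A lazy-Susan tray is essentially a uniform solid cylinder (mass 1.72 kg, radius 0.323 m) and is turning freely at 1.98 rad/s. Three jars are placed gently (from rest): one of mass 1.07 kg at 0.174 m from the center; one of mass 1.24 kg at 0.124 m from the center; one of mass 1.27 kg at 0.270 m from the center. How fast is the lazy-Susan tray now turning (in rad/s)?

The added mass arrives with no angular momentum about the center, and any external torque about the center is negligible, so the system's angular momentum is conserved.
I_p = ½(1.72)(0.323)² = 0.08972 kg·m².
Added inertia Σmr² = (1.07)(0.174)² + (1.24)(0.124)² + (1.27)(0.270)² = 0.1440 kg·m²; I_f = 0.08972 + 0.1440 = 0.2338 kg·m².
ω_f = I_p ω_i / I_f = (0.08972)(1.98) / 0.2338 = 0.7599 rad/s.

ω_f ≈ 0.760 rad/s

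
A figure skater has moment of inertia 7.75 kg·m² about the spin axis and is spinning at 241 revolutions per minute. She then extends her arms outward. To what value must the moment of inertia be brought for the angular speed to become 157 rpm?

No external torque acts about the spin axis, so angular momentum is conserved.
I₂ = I₁ω₁ / ω₂ = (7.75)(241) / (157) = 11.90 kg·m².

I₂ ≈ 11.9 kg·m²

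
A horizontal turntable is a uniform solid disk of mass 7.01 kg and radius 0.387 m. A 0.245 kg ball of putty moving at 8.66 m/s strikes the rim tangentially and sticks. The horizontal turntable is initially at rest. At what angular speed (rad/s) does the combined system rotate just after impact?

The axle reaction passes through the axle and exerts no torque about it; angular momentum about the axle is conserved through the impact.
I_p = ½(7.01)(0.387)² = 0.5249 kg·m². Taking the sense of the ball of putty's angular momentum as positive, L_{ball} = m v R = (0.245)(8.66)(0.387) = 0.8211 kg·m²/s.
L_i = 0 + 0.8211 = 0.8211 kg·m²/s.
After sticking, I_f = I_p + m R² = 0.5249 + (0.245)(0.387)² = 0.5616 kg·m².
ω_f = L_i / I_f = 0.8211 / 0.5616 = 1.462 rad/s.

|ω_f| ≈ 1.46 rad/s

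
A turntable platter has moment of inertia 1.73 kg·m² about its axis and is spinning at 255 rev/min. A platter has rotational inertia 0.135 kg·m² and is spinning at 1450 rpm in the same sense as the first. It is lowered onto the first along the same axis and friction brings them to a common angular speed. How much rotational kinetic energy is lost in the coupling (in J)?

ΔKE lost ≈ 981 J

The coupling torques are internal; angular momentum about the shared axis is conserved.
Taking A's sense as positive: L = (1.730)(255) + (0.1350)(1450) = 636.9 kg·m²·rpm.
Combined I = 1.730 + 0.1350 = 1.865 kg·m².
ω_f = L / I = 636.9 / 1.865 = 341.5 rpm.
KE_i = ½ΣIω² = 2173 J; KE_f = ½(1.865)(35.76)² = 1193 J.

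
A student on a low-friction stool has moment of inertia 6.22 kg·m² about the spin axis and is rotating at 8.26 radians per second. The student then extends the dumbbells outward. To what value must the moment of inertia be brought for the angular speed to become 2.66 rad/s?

Angular momentum about the spin axis is conserved since the torque about it is zero.
I₂ = I₁ω₁ / ω₂ = (6.22)(8.26) / (2.66) = 19.31 kg·m².

I₂ ≈ 19.3 kg·m²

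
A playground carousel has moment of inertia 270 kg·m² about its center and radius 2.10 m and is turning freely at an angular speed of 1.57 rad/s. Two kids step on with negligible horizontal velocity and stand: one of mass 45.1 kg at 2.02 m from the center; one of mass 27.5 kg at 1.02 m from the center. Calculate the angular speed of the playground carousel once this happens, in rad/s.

The added mass arrives with no angular momentum about the center, and any external torque about the center is negligible, so the system's angular momentum is conserved.
Added inertia Σmr² = (45.1)(2.02)² + (27.5)(1.02)² = 212.6 kg·m²; I_f = 270.0 + 212.6 = 482.6 kg·m².
ω_f = I_p ω_i / I_f = (270.0)(1.57) / 482.6 = 0.8783 rad/s.

ω_f ≈ 0.878 rad/s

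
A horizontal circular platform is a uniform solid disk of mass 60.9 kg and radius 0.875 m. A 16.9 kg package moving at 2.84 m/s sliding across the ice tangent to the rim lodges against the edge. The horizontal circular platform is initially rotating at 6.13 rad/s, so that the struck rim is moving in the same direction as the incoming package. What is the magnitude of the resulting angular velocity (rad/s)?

|ω_f| ≈ 5.10 rad/s

About the central axle the impulsive forces during the collision are internal, so angular momentum about that axis is conserved.
I_p = ½(60.9)(0.875)² = 23.31 kg·m². Taking the sense of the package's angular momentum as positive, L_{package} = m v R = (16.9)(2.84)(0.875) = 42.00 kg·m²/s.
L_i = +I_p ω_p + m v R = +(23.31)(6.13) + 42.00 = 184.9 kg·m²/s.
After sticking, I_f = I_p + m R² = 23.31 + (16.9)(0.875)² = 36.25 kg·m².
ω_f = L_i / I_f = 184.9 / 36.25 = 5.101 rad/s.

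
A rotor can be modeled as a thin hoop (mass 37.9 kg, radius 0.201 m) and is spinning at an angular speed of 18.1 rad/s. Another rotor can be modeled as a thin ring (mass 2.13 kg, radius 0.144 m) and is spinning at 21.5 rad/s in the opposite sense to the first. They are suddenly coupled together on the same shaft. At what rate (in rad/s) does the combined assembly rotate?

|ω_f| ≈ 17.0 rad/s

No external torque acts about the common axis, so total angular momentum is conserved.
Moments of inertia: I_A = (37.9)(0.201)² = 1.531 kg·m²; I_B = (2.13)(0.144)² = 0.04417 kg·m².
Taking A's sense as positive: L = (1.531)(18.1) − (0.04417)(21.5) = 26.77 kg·m²·rad/s.
Combined I = 1.531 + 0.04417 = 1.575 kg·m².
ω_f = L / I = 26.77 / 1.575 = 16.99 rad/s.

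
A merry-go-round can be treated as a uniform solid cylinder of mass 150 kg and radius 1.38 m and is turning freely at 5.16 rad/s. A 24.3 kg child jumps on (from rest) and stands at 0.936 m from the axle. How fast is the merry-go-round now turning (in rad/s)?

ω_f ≈ 4.49 rad/s

No external torque acts about the axle; L_before = L_after.
I_p = ½(150)(1.38)² = 142.8 kg·m².
Added inertia Σmr² = (24.3)(0.936)² = 21.29 kg·m²; I_f = 142.8 + 21.29 = 164.1 kg·m².
ω_f = I_p ω_i / I_f = (142.8)(5.16) / 164.1 = 4.491 rad/s.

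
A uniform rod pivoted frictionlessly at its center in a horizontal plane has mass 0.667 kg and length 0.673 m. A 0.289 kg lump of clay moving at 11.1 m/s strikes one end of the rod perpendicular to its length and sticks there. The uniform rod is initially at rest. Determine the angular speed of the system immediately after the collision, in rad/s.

|ω_f| ≈ 18.6 rad/s

The axle reaction passes through the pivot and exerts no torque about it; angular momentum about the pivot is conserved through the impact.
I_p = (1/12)(0.667)(0.673)² = 0.02518 kg·m². Taking the sense of the lump of clay's angular momentum as positive, L_{lump} = m v R = (0.289)(11.1)(0.673/2) = 1.079 kg·m²/s.
L_i = 0 + 1.079 = 1.079 kg·m²/s.
After sticking, I_f = I_p + m R² = 0.02518 + (0.289)(0.673/2)² = 0.05790 kg·m².
ω_f = L_i / I_f = 1.079 / 0.05790 = 18.64 rad/s.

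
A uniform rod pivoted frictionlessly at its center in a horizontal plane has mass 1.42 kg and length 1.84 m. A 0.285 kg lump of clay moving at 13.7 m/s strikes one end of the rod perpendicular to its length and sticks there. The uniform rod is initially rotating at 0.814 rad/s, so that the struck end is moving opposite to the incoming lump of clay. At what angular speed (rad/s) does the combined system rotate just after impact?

The axle reaction passes through the pivot and exerts no torque about it; angular momentum about the pivot is conserved through the impact.
I_p = (1/12)(1.42)(1.84)² = 0.4006 kg·m². Taking the sense of the lump of clay's angular momentum as positive, L_{lump} = m v R = (0.285)(13.7)(1.84/2) = 3.592 kg·m²/s.
L_i = −I_p ω_p + m v R = −(0.4006)(0.814) + 3.592 = 3.266 kg·m²/s.
After sticking, I_f = I_p + m R² = 0.4006 + (0.285)(1.84/2)² = 0.6419 kg·m².
ω_f = L_i / I_f = 3.266 / 0.6419 = 5.088 rad/s.

|ω_f| ≈ 5.09 rad/s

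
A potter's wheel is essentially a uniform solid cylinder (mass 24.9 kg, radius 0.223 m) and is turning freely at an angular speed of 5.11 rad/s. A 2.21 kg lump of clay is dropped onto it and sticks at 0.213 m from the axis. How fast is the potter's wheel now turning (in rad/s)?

No external torque acts about the axis; L_before = L_after.
I_p = ½(24.9)(0.223)² = 0.6191 kg·m².
Added inertia Σmr² = (2.21)(0.213)² = 0.1003 kg·m²; I_f = 0.6191 + 0.1003 = 0.7194 kg·m².
ω_f = I_p ω_i / I_f = (0.6191)(5.11) / 0.7194 = 4.398 rad/s.

ω_f ≈ 4.40 rad/s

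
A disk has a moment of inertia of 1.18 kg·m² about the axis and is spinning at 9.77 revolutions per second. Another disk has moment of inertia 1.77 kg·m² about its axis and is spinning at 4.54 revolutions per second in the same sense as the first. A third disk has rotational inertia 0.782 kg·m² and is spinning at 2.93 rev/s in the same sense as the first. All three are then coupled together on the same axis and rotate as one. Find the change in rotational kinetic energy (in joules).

No external torque acts about the common axis, so total angular momentum is conserved.
Taking A's sense as positive: L = (1.180)(9.77) + (1.770)(4.54) + (0.7820)(2.93) = 21.86 kg·m²·rev/s.
Combined I = 1.180 + 1.770 + 0.7820 = 3.732 kg·m².
ω_f = L / I = 21.86 / 3.732 = 5.856 rev/s.
KE_i = ½ΣIω² = 3076 J; KE_f = ½(3.732)(36.80)² = 2526 J.

ΔKE ≈ -549 J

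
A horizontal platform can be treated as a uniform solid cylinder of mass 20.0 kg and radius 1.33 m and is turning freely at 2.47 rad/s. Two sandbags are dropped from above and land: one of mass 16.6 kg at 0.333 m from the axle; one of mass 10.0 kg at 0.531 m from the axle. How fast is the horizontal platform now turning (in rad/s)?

The added mass arrives with no angular momentum about the axle, and any external torque about the axle is negligible, so the system's angular momentum is conserved.
I_p = ½(20.0)(1.33)² = 17.69 kg·m².
Added inertia Σmr² = (16.6)(0.333)² + (10.0)(0.531)² = 4.660 kg·m²; I_f = 17.69 + 4.660 = 22.35 kg·m².
ω_f = I_p ω_i / I_f = (17.69)(2.47) / 22.35 = 1.955 rad/s.

ω_f ≈ 1.95 rad/s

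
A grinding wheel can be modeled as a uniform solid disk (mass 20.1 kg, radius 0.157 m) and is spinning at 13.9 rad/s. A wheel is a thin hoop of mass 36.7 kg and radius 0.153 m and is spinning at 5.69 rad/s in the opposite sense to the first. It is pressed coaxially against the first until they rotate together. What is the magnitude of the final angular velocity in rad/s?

|ω_f| ≈ 1.31 rad/s

The coupling torques are internal; angular momentum about the shared axis is conserved.
Moments of inertia: I_A = ½(20.1)(0.157)² = 0.2477 kg·m²; I_B = (36.7)(0.153)² = 0.8591 kg·m².
Taking A's sense as positive: L = (0.2477)(13.9) − (0.8591)(5.69) = -1.445 kg·m²·rad/s.
Combined I = 0.2477 + 0.8591 = 1.107 kg·m².
ω_f = L / I = -1.445 / 1.107 = -1.306 rad/s.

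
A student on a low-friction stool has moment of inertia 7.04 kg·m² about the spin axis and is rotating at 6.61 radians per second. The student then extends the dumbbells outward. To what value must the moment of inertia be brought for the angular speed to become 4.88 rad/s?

I₂ ≈ 9.54 kg·m²

Angular momentum about the spin axis is conserved since the torque about it is zero.
I₂ = I₁ω₁ / ω₂ = (7.04)(6.61) / (4.88) = 9.536 kg·m².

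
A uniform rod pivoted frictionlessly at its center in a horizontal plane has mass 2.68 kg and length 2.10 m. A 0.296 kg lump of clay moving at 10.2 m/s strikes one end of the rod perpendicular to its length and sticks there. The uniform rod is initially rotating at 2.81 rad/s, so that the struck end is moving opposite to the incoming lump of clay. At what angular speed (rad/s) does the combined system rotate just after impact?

|ω_f| ≈ 0.307 rad/s

About the pivot the impulsive forces during the collision are internal, so angular momentum about that axis is conserved.
I_p = (1/12)(2.68)(2.10)² = 0.9849 kg·m². Taking the sense of the lump of clay's angular momentum as positive, L_{lump} = m v R = (0.296)(10.2)(2.10/2) = 3.170 kg·m²/s.
L_i = −I_p ω_p + m v R = −(0.9849)(2.81) + 3.170 = 0.4026 kg·m²/s.
After sticking, I_f = I_p + m R² = 0.9849 + (0.296)(2.10/2)² = 1.311 kg·m².
ω_f = L_i / I_f = 0.4026 / 1.311 = 0.3070 rad/s.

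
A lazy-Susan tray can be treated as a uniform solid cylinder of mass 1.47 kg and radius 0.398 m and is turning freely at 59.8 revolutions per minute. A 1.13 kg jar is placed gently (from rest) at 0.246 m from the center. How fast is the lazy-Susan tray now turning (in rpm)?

ω_f ≈ 37.7 rpm

No external torque acts about the center; L_before = L_after.
I_p = ½(1.47)(0.398)² = 0.1164 kg·m².
Added inertia Σmr² = (1.13)(0.246)² = 0.06838 kg·m²; I_f = 0.1164 + 0.06838 = 0.1848 kg·m².
ω_f = I_p ω_i / I_f = (0.1164)(59.8) / 0.1848 = 37.67 rpm.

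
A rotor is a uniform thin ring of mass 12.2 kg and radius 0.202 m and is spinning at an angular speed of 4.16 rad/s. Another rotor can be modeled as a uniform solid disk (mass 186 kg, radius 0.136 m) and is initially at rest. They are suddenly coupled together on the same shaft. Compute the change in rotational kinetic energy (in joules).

ΔKE ≈ -3.34 J

No external torque acts about the common axis, so total angular momentum is conserved.
Moments of inertia: I_A = (12.2)(0.202)² = 0.4978 kg·m²; I_B = ½(186)(0.136)² = 1.720 kg·m².
Taking A's sense as positive: L = (0.4978)(4.16) = 2.071 kg·m²·rad/s.
Combined I = 0.4978 + 1.720 = 2.218 kg·m².
ω_f = L / I = 2.071 / 2.218 = 0.9337 rad/s.
KE_i = ½ΣIω² = 4.307 J; KE_f = ½(2.218)(0.9337)² = 0.9668 J.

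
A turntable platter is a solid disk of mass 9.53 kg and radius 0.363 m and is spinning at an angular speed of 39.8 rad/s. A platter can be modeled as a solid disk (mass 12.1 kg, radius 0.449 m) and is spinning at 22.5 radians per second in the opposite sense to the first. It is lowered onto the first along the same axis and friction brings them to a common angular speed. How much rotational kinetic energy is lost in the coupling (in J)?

ΔKE lost ≈ 804 J

The coupling torques are internal; angular momentum about the shared axis is conserved.
Moments of inertia: I_A = ½(9.53)(0.363)² = 0.6279 kg·m²; I_B = ½(12.1)(0.449)² = 1.220 kg·m².
Taking A's sense as positive: L = (0.6279)(39.8) − (1.220)(22.5) = -2.453 kg·m²·rad/s.
Combined I = 0.6279 + 1.220 = 1.848 kg·m².
ω_f = L / I = -2.453 / 1.848 = -1.328 rad/s.
KE_i = ½ΣIω² = 806.0 J; KE_f = ½(1.848)(1.328)² = 1.629 J.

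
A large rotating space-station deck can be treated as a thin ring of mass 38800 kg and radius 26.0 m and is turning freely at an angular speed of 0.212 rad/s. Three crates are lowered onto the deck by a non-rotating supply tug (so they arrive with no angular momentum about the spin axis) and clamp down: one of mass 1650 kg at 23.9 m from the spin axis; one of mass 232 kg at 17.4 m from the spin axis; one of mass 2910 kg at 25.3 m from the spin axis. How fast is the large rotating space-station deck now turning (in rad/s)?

The added mass arrives with no angular momentum about the spin axis, and any external torque about the spin axis is negligible, so the system's angular momentum is conserved.
I_p = (38800)(26.0)² = 2.623e+07 kg·m².
Added inertia Σmr² = (1650)(23.9)² + (232)(17.4)² + (2910)(25.3)² = 2.875e+06 kg·m²; I_f = 2.623e+07 + 2.875e+06 = 2.910e+07 kg·m².
ω_f = I_p ω_i / I_f = (2.623e+07)(0.212) / 2.910e+07 = 0.1911 rad/s.

ω_f ≈ 0.191 rad/s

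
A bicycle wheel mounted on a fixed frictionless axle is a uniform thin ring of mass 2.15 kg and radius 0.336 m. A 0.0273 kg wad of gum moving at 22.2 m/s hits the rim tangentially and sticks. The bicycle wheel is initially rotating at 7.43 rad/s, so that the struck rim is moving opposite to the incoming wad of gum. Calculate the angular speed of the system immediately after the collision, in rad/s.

The axle reaction passes through the axle and exerts no torque about it; angular momentum about the axle is conserved through the impact.
I_p = (2.15)(0.336)² = 0.2427 kg·m². Taking the sense of the wad of gum's angular momentum as positive, L_{wad} = m v R = (0.0273)(22.2)(0.336) = 0.2036 kg·m²/s.
L_i = −I_p ω_p + m v R = −(0.2427)(7.43) + 0.2036 = -1.600 kg·m²/s.
After sticking, I_f = I_p + m R² = 0.2427 + (0.0273)(0.336)² = 0.2458 kg·m².
ω_f = L_i / I_f = -1.600 / 0.2458 = -6.508 rad/s.

|ω_f| ≈ 6.51 rad/s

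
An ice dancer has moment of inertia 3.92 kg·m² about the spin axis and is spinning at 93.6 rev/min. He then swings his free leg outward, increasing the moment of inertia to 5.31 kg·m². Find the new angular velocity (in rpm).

ω₂ ≈ 69.1 rpm

With no external torque about the axis, L is conserved: I₁ω₁ = I₂ω₂.
ω₂ = I₁ω₁ / I₂ = (3.920)(93.6 rpm) / (5.310) = 69.10 rpm.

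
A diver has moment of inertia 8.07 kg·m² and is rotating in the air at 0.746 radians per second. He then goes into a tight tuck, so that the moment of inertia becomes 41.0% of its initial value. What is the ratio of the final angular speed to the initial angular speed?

With no external torque about the axis, L is conserved: I₁ω₁ = I₂ω₂.
I₂ = 0.410 × 8.07 = 3.309 kg·m².
ω₂/ω₁ = I₁/I₂ = 8.070 / 3.309 = 2.439.

ω₂/ω₁ ≈ 2.44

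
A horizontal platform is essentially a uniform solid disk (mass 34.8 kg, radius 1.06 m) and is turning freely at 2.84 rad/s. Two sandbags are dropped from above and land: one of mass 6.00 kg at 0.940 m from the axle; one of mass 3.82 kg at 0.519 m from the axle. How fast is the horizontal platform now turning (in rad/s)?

ω_f ≈ 2.15 rad/s

No external torque acts about the axle; L_before = L_after.
I_p = ½(34.8)(1.06)² = 19.55 kg·m².
Added inertia Σmr² = (6.00)(0.940)² + (3.82)(0.519)² = 6.331 kg·m²; I_f = 19.55 + 6.331 = 25.88 kg·m².
ω_f = I_p ω_i / I_f = (19.55)(2.84) / 25.88 = 2.145 rad/s.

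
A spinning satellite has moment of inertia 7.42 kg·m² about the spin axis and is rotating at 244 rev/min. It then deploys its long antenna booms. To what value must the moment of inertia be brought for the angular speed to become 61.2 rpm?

I₂ ≈ 29.6 kg·m²

No external torque acts about the spin axis, so angular momentum is conserved.
I₂ = I₁ω₁ / ω₂ = (7.42)(244) / (61.2) = 29.58 kg·m².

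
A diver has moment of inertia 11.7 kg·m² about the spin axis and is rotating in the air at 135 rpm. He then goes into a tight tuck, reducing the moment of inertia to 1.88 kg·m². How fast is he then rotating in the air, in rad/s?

ω₂ ≈ 88.0 rad/s

Angular momentum about the spin axis is conserved since the torque about it is zero.
ω₂ = I₁ω₁ / I₂ = (11.70)(135 rpm) / (1.880) = 840.2 rpm = 87.98 rad/s.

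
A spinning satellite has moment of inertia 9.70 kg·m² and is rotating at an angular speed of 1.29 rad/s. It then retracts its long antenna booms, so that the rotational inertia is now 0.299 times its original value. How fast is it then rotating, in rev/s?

No external torque acts about the spin axis, so angular momentum is conserved.
I₂ = 0.299 × 9.70 = 2.900 kg·m².
ω₂ = I₁ω₁ / I₂ = (9.700)(1.29 rad/s) / (2.900) = 4.314 rad/s = 0.6867 rev/s.

ω₂ ≈ 0.687 rev/s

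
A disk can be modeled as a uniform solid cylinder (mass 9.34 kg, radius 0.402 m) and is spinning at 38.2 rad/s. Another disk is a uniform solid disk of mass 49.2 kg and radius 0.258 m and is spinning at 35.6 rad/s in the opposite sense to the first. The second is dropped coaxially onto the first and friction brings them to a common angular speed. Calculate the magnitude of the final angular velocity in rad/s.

|ω_f| ≈ 12.3 rad/s

No external torque acts about the common axis, so total angular momentum is conserved.
Moments of inertia: I_A = ½(9.34)(0.402)² = 0.7547 kg·m²; I_B = ½(49.2)(0.258)² = 1.637 kg·m².
Taking A's sense as positive: L = (0.7547)(38.2) − (1.637)(35.6) = -29.46 kg·m²·rad/s.
Combined I = 0.7547 + 1.637 = 2.392 kg·m².
ω_f = L / I = -29.46 / 2.392 = -12.32 rad/s.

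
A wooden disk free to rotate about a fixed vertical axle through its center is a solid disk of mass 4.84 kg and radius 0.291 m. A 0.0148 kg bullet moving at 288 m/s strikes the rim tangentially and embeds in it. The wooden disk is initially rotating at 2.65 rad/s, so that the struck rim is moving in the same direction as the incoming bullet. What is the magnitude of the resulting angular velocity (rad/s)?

The axle reaction passes through the axle and exerts no torque about it; angular momentum about the axle is conserved through the impact.
I_p = ½(4.84)(0.291)² = 0.2049 kg·m². Taking the sense of the bullet's angular momentum as positive, L_{bullet} = m v R = (0.0148)(288)(0.291) = 1.240 kg·m²/s.
L_i = +I_p ω_p + m v R = +(0.2049)(2.65) + 1.240 = 1.783 kg·m²/s.
After sticking, I_f = I_p + m R² = 0.2049 + (0.0148)(0.291)² = 0.2062 kg·m².
ω_f = L_i / I_f = 1.783 / 0.2062 = 8.650 rad/s.

|ω_f| ≈ 8.65 rad/s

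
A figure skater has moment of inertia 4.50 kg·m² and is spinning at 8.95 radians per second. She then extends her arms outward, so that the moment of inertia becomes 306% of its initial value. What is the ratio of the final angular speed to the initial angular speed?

ω₂/ω₁ ≈ 0.327

With no external torque about the axis, L is conserved: I₁ω₁ = I₂ω₂.
I₂ = 3.06 × 4.50 = 13.77 kg·m².
ω₂/ω₁ = I₁/I₂ = 4.500 / 13.77 = 0.3268.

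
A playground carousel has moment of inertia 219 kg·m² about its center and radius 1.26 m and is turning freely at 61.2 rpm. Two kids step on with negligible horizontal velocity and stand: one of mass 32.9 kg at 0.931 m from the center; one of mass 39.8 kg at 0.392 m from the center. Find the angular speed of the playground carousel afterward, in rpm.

ω_f ≈ 52.8 rpm

No external torque acts about the center; L_before = L_after.
Added inertia Σmr² = (32.9)(0.931)² + (39.8)(0.392)² = 34.63 kg·m²; I_f = 219.0 + 34.63 = 253.6 kg·m².
ω_f = I_p ω_i / I_f = (219.0)(61.2) / 253.6 = 52.84 rpm.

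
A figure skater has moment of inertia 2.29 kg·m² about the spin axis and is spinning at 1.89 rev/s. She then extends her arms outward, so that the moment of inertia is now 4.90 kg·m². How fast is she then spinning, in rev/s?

ω₂ ≈ 0.883 rev/s

No external torque acts about the spin axis, so angular momentum is conserved.
ω₂ = I₁ω₁ / I₂ = (2.290)(1.89 rev/s) / (4.900) = 0.8833 rev/s.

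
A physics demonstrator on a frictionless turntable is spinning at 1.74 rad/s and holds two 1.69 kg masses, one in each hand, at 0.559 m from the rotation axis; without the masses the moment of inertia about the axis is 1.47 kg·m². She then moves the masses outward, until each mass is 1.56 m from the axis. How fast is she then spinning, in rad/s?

ω₂ ≈ 0.453 rad/s

Angular momentum about the spin axis is conserved since the torque about it is zero.
I₁ = 1.47 + 2(1.69)(0.559)² = 2.526 kg·m²; I₂ = 1.47 + 2(1.69)(1.56)² = 9.696 kg·m².
ω₂ = I₁ω₁ / I₂ = (2.526)(1.74 rad/s) / (9.696) = 0.4534 rad/s.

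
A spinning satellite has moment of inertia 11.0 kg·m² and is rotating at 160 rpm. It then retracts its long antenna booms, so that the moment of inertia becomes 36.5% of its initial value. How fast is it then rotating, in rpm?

ω₂ ≈ 438 rpm

With no external torque about the axis, L is conserved: I₁ω₁ = I₂ω₂.
I₂ = 0.365 × 11.0 = 4.015 kg·m².
ω₂ = I₁ω₁ / I₂ = (11.00)(160 rpm) / (4.015) = 438.4 rpm.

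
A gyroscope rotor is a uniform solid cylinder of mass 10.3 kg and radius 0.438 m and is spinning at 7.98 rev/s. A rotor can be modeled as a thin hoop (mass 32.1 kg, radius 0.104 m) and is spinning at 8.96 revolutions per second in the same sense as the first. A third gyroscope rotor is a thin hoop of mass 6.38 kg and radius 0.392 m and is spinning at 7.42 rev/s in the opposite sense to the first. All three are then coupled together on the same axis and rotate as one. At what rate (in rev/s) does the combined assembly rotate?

|ω_f| ≈ 1.61 rev/s

The coupling torques are internal; angular momentum about the shared axis is conserved.
Moments of inertia: I_A = ½(10.3)(0.438)² = 0.9880 kg·m²; I_B = (32.1)(0.104)² = 0.3472 kg·m²; I_C = (6.38)(0.392)² = 0.9804 kg·m².
Taking A's sense as positive: L = (0.9880)(7.98) + (0.3472)(8.96) − (0.9804)(7.42) = 3.721 kg·m²·rev/s.
Combined I = 0.9880 + 0.3472 + 0.9804 = 2.316 kg·m².
ω_f = L / I = 3.721 / 2.316 = 1.607 rev/s.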